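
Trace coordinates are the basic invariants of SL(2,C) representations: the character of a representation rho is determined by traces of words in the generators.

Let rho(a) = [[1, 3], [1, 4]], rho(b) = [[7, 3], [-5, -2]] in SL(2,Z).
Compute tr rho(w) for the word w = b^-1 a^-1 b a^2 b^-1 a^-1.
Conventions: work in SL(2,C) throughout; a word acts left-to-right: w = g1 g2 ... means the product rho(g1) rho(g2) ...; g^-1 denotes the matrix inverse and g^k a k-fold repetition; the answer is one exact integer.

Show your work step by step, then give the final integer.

rho(b^-1) = [[-2, -3], [5, 7]]
... * rho(a^-1) = [[4, -3], [-1, 1]]  ->  [[-5, 3], [13, -8]]
... * rho(b) = [[7, 3], [-5, -2]]  ->  [[-50, -21], [131, 55]]
... * rho(a) = [[1, 3], [1, 4]]  ->  [[-71, -234], [186, 613]]
... * rho(a) = [[1, 3], [1, 4]]  ->  [[-305, -1149], [799, 3010]]
... * rho(b^-1) = [[-2, -3], [5, 7]]  ->  [[-5135, -7128], [13452, 18673]]
... * rho(a^-1) = [[4, -3], [-1, 1]]  ->  [[-13412, 8277], [35135, -21683]]
tr = -13412 + -21683 = -35095

-35095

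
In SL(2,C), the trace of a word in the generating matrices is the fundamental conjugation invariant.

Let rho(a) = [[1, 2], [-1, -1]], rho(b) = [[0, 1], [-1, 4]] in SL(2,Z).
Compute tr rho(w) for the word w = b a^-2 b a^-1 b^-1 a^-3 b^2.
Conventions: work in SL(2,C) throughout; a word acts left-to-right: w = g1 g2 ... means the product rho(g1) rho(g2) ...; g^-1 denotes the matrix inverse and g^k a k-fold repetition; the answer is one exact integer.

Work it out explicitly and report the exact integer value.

-3468

rho(b) = [[0, 1], [-1, 4]]
... * rho(a^-1) = [[-1, -2], [1, 1]]  ->  [[1, 1], [5, 6]]
... * rho(a^-1) = [[-1, -2], [1, 1]]  ->  [[0, -1], [1, -4]]
... * rho(b) = [[0, 1], [-1, 4]]  ->  [[1, -4], [4, -15]]
... * rho(a^-1) = [[-1, -2], [1, 1]]  ->  [[-5, -6], [-19, -23]]
... * rho(b^-1) = [[4, -1], [1, 0]]  ->  [[-26, 5], [-99, 19]]
... * rho(a^-1) = [[-1, -2], [1, 1]]  ->  [[31, 57], [118, 217]]
... * rho(a^-1) = [[-1, -2], [1, 1]]  ->  [[26, -5], [99, -19]]
... * rho(a^-1) = [[-1, -2], [1, 1]]  ->  [[-31, -57], [-118, -217]]
... * rho(b) = [[0, 1], [-1, 4]]  ->  [[57, -259], [217, -986]]
... * rho(b) = [[0, 1], [-1, 4]]  ->  [[259, -979], [986, -3727]]
tr = 259 + -3727 = -3468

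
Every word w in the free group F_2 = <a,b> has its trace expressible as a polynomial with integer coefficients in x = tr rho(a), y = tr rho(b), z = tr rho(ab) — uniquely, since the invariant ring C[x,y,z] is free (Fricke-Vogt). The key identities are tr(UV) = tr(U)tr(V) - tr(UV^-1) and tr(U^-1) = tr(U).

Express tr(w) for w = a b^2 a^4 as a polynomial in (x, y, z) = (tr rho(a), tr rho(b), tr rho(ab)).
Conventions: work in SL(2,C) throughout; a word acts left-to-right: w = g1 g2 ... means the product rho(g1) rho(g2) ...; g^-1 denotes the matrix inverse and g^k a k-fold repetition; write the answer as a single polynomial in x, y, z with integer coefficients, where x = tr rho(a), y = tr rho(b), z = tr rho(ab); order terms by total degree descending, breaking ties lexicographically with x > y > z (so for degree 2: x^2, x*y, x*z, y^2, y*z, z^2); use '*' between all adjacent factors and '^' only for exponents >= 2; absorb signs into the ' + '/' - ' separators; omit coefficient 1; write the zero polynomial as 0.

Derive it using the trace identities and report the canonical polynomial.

x^4*y*z - x^5 - x^3*y^2 - 3*x^2*y*z + 5*x^3 + 2*x*y^2 + y*z - 5*x

trace(a b a) = trace(a) trace(b a) - trace(b) = x*z - y
use: trace(b a^3) = trace(a) trace(a b a) - trace(a b) = x^2*z - x*y - z
apply: trace(a^3 b a) = trace(a) trace(b a^3) - trace(b a^2) = x^3*z - x^2*y - 2*x*z + y
trace(a^5 b) = trace(a) trace(a^3 b a) - trace(a^3 b) = x^4*z - x^3*y - 3*x^2*z + 2*x*y + z
trace(a^2) = trace(a) trace(a) - trace(1) = x^2 - 2
trace(a^3) = trace(a) trace(a^2) - trace(a) = x^3 - 3*x
use: trace(a^4) = trace(a) trace(a^3) - trace(a^2) = x^4 - 4*x^2 + 2
trace(a^5) = trace(a) trace(a^4) - trace(a^3) = x^5 - 5*x^3 + 5*x
trace(a b^2 a^4) = trace(b) trace(a^5 b) - trace(a^5) = x^4*y*z - x^5 - x^3*y^2 - 3*x^2*y*z + 5*x^3 + 2*x*y^2 + y*z - 5*x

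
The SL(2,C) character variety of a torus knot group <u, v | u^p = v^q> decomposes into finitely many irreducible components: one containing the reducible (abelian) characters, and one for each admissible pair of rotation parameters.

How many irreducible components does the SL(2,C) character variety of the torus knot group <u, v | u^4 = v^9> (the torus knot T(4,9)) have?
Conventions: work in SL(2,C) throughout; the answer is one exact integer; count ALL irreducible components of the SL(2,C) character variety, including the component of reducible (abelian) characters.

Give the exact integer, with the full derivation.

13

Gamma = < u, v | u^4 = v^9 > (torus knot T(4,9)); the central element u^4 = v^9 acts as +I or -I in any irreducible SL(2,C) representation.
This locks tr(u) to 2*cos(pi*alpha/4), alpha in 1..3, and tr(v) to 2*cos(pi*beta/9), beta in 1..8, on each component of irreducible characters.
Consistency of u^4 = (-1)^alpha I with v^9 = (-1)^beta I forces alpha = beta (mod 2).
Enumerate parity-matched pairs: 2*4 odd-odd plus 1*4 even-even gives 12.
components with irreducible characters: 12; plus the single component of reducible (abelian) characters: total 13.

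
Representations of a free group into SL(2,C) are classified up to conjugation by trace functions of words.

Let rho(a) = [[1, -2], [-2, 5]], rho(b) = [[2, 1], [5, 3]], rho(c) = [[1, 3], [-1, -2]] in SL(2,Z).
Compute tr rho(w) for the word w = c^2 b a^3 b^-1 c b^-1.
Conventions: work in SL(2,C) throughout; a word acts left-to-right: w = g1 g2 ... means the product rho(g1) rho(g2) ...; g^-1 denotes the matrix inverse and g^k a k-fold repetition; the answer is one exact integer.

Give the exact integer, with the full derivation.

-55715

rho(c) = [[1, 3], [-1, -2]]
... * rho(c) = [[1, 3], [-1, -2]]  ->  [[-2, -3], [1, 1]]
... * rho(b) = [[2, 1], [5, 3]]  ->  [[-19, -11], [7, 4]]
... * rho(a) = [[1, -2], [-2, 5]]  ->  [[3, -17], [-1, 6]]
... * rho(a) = [[1, -2], [-2, 5]]  ->  [[37, -91], [-13, 32]]
... * rho(a) = [[1, -2], [-2, 5]]  ->  [[219, -529], [-77, 186]]
... * rho(b^-1) = [[3, -1], [-5, 2]]  ->  [[3302, -1277], [-1161, 449]]
... * rho(c) = [[1, 3], [-1, -2]]  ->  [[4579, 12460], [-1610, -4381]]
... * rho(b^-1) = [[3, -1], [-5, 2]]  ->  [[-48563, 20341], [17075, -7152]]
tr = -48563 + -7152 = -55715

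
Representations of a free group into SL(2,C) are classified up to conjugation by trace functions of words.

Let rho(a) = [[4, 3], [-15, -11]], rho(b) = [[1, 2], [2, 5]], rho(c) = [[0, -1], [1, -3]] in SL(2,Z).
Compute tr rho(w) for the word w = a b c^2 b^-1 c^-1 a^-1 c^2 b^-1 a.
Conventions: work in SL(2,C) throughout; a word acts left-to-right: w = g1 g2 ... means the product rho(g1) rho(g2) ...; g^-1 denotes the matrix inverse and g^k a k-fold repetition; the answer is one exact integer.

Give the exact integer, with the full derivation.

rho(a) = [[4, 3], [-15, -11]]
... * rho(b) = [[1, 2], [2, 5]]  ->  [[10, 23], [-37, -85]]
... * rho(c) = [[0, -1], [1, -3]]  ->  [[23, -79], [-85, 292]]
... * rho(c) = [[0, -1], [1, -3]]  ->  [[-79, 214], [292, -791]]
... * rho(b^-1) = [[5, -2], [-2, 1]]  ->  [[-823, 372], [3042, -1375]]
... * rho(c^-1) = [[-3, 1], [-1, 0]]  ->  [[2097, -823], [-7751, 3042]]
... * rho(a^-1) = [[-11, -3], [15, 4]]  ->  [[-35412, -9583], [130891, 35421]]
... * rho(c) = [[0, -1], [1, -3]]  ->  [[-9583, 64161], [35421, -237154]]
... * rho(c) = [[0, -1], [1, -3]]  ->  [[64161, -182900], [-237154, 676041]]
... * rho(b^-1) = [[5, -2], [-2, 1]]  ->  [[686605, -311222], [-2537852, 1150349]]
... * rho(a) = [[4, 3], [-15, -11]]  ->  [[7414750, 5483257], [-27406643, -20267395]]
tr = 7414750 + -20267395 = -12852645

-12852645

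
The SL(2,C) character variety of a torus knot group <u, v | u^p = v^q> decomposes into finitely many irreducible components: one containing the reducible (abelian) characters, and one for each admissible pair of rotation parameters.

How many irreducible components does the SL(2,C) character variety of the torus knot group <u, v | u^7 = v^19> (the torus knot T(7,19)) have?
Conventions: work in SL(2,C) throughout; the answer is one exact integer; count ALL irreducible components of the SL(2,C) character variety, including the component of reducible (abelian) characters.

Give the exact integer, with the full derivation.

Gamma = < u, v | u^7 = v^19 > (torus knot T(7,19)); the central element u^7 = v^19 acts as +I or -I in any irreducible SL(2,C) representation.
So on each irreducible component the traces are pinned: tr(u) = 2*cos(pi*alpha/7) with 1 <= alpha <= 6, tr(v) = 2*cos(pi*beta/19) with 1 <= beta <= 18.
The two central values (-1)^alpha I and (-1)^beta I must be the same matrix, so alpha and beta share a parity.
Counting: 3 odd alphas x 9 odd betas + 3 even alphas x 9 even betas = 27 + 27 = 54.
That is 54 components of irreducible characters, and with the reducible (abelian) component the total is 55.

55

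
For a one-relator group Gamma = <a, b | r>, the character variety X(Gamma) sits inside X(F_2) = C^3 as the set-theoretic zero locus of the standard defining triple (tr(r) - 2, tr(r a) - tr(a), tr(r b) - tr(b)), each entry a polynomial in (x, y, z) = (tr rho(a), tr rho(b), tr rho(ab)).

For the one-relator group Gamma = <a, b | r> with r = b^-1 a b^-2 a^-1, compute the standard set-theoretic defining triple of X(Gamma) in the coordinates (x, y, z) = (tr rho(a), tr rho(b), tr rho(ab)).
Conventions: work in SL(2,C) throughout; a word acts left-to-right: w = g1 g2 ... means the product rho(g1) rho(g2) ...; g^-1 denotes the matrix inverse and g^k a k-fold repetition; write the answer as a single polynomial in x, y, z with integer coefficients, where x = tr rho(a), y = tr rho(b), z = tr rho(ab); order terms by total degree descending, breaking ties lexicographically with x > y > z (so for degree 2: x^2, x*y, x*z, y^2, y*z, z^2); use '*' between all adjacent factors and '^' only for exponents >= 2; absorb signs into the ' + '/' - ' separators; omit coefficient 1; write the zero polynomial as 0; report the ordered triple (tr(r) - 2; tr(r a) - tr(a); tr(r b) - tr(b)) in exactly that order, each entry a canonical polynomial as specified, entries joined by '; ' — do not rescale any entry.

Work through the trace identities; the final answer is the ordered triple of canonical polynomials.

tr(b^-1) = tr(b) = y
tr(a b a) = tr(a) tr(b a) - tr(b) = x*z - y
tr(a b a b) = tr(b a) tr(b a) - tr(1) = z^2 - 2
tr(b a b^-1 a) = tr(a b a) tr(b) - tr(a b a b) = x*y*z - y^2 - z^2 + 2
tr(a b^-1 a^-1 b) = tr(b a b^-1) tr(a) - tr(b a b^-1 a) = -x*y*z + x^2 + y^2 + z^2 - 2
tr(a^-1 b^-1 a b^-1) = tr(a b^-1 a^-1) tr(b) - tr(a b^-1 a^-1 b) = x*y*z - x^2 - z^2 + 2
tr(b^-1 a b^-2 a^-1) = tr(a^-1 b^-1 a b^-1) tr(b) - tr(a^-1 b^-1 a) = x*y^2*z - x^2*y - y*z^2 + y
tr(a b^-1) = tr(a) tr(b) - tr(a b) = x*y - z
and tr(b^-2 a) = tr(a b^-1) tr(b) - tr(a) = x*y^2 - y*z - x
tr(b^-1 a b^-2) = tr(b^-2 a) tr(b) - tr(b^-2 a b) = x*y^3 - y^2*z - 2*x*y + z
next, tr(b^-2) = tr(b^-1) tr(b) - tr(1) = y^2 - 2
assemble the triple (tr(r) - 2; tr(r a) - x; tr(r b) - y)

x*y^2*z - x^2*y - y*z^2 + y - 2; x*y^3 - y^2*z - 2*x*y - x + z; y^2 - y - 2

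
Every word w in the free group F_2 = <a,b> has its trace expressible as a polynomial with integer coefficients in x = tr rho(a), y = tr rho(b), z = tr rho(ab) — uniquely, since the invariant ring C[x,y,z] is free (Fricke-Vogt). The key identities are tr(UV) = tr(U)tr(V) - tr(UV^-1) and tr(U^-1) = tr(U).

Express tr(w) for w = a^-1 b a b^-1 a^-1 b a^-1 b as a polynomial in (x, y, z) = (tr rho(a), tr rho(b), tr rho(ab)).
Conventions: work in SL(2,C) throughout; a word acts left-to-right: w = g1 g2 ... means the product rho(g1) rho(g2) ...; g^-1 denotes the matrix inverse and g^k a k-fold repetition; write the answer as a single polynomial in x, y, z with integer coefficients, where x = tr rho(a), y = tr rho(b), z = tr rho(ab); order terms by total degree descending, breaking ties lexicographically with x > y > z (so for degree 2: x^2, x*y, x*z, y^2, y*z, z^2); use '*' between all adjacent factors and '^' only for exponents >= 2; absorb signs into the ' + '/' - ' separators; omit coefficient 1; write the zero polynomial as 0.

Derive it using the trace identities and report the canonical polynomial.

-x^3*y^3*z + x^4*y^2 + x^2*y^4 + 3*x^2*y^2*z^2 - 2*x^3*y*z - 2*x*y^3*z - 3*x*y*z^3 - 3*x^2*y^2 + x^2*z^2 + y^2*z^2 + z^4 + 7*x*y*z - x^2 - y^2 - 4*z^2 + 2

and tr(b^2) = tr(b) tr(b) - tr(1) = y^2 - 2
tr(b^2 a) = tr(b) tr(a b) - tr(a) = y*z - x
next, tr(b a^-1 b) = tr(b^2) tr(a) - tr(b^2 a) = x*y^2 - y*z - x
and tr(b^3 a) = tr(b) tr(b a b) - tr(b a) = y^2*z - x*y - z
tr(b^3) = tr(b) tr(b^2) - tr(b) = y^3 - 3*y
tr(b a^2 b^2) = tr(a) tr(b^3 a) - tr(b^3) = x*y^2*z - x^2*y - y^3 - x*z + 3*y
next, tr(a b a b) = tr(b a) tr(b a) - tr(1) = z^2 - 2
tr(a b a) = tr(a) tr(b a) - tr(b) = x*z - y
tr(b^2 a b a) = tr(b) tr(a b a b) - tr(a b a) = y*z^2 - x*z - y
and tr(b a^2 b^2 a) = tr(a) tr(b^2 a b a) - tr(b^2 a b) = x*y*z^2 - x^2*z - y^2*z + z
next, tr(b a^-1 b a^2 b) = tr(b a^2 b^2) tr(a) - tr(b a^2 b^2 a) = x^2*y^2*z - x^3*y - x*y^3 - x*y*z^2 + y^2*z + 3*x*y - z
next, tr(b a^2 b a b) = tr(a) tr(b a b^2 a) - tr(b a b^2) = x*y*z^2 - x^2*z - y^2*z + z
tr(b a b a b a) = tr(b a b a) tr(b a) - tr(a b) = z^3 - 3*z
and tr(b a^2 b a b a) = tr(a) tr(b a b a b a) - tr(b a b a b) = x*z^3 - y*z^2 - 2*x*z + y
next, tr(b a^-1 b a^2 b a) = tr(b a^2 b a b) tr(a) - tr(b a^2 b a b a) = x^2*y*z^2 - x^3*z - x*y^2*z - x*z^3 + y*z^2 + 3*x*z - y
tr(a b a^-1 b a^-1 b a) = tr(b a^-1 b a^2 b) tr(a) - tr(b a^-1 b a^2 b a) = x^3*y^2*z - x^4*y - x^2*y^3 - 2*x^2*y*z^2 + x^3*z + 2*x*y^2*z + x*z^3 + 3*x^2*y - y*z^2 - 4*x*z + y
tr(b a b a b^2) = tr(b) tr(b a b a b) - tr(b a b a) = y^2*z^2 - x*y*z - y^2 - z^2 + 2
next, tr(a b a b a) = tr(a) tr(b a b a) - tr(b a b) = x*z^2 - y*z - x
and tr(b a b a b^2 a) = tr(b) tr(a b a b a b) - tr(a b a b a) = y*z^3 - x*z^2 - 2*y*z + x
and tr(b a^-1 b a b a b) = tr(b a b a b^2) tr(a) - tr(b a b a b^2 a) = x*y^2*z^2 - x^2*y*z - y*z^3 - x*y^2 + 2*y*z + x
next, tr(b a b a b a b a) = tr(a b a b a b) tr(a b) - tr(b a b a) = z^4 - 4*z^2 + 2
tr(b a^-1 b a b a b a) = tr(b a b a b a b) tr(a) - tr(b a b a b a b a) = x*y*z^3 - x^2*z^2 - z^4 - 2*x*y*z + x^2 + 4*z^2 - 2
tr(a b a^-1 b a^-1 b a b) = tr(b a^-1 b a b a b) tr(a) - tr(b a^-1 b a b a b a) = x^2*y^2*z^2 - x^3*y*z - 2*x*y*z^3 - x^2*y^2 + x^2*z^2 + z^4 + 4*x*y*z - 4*z^2 + 2
and tr(b a^-1 b a^-1 b a b^-1 a) = tr(a b a^-1 b a^-1 b a) tr(b) - tr(a b a^-1 b a^-1 b a b) = x^3*y^3*z - x^4*y^2 - x^2*y^4 - 3*x^2*y^2*z^2 + 2*x^3*y*z + 2*x*y^3*z + 3*x*y*z^3 + 4*x^2*y^2 - x^2*z^2 - y^2*z^2 - z^4 - 8*x*y*z + y^2 + 4*z^2 - 2
tr(a^-1 b a b^-1 a^-1 b a^-1 b) = tr(b a^-1 b a^-1 b a b^-1) tr(a) - tr(b a^-1 b a^-1 b a b^-1 a) = -x^3*y^3*z + x^4*y^2 + x^2*y^4 + 3*x^2*y^2*z^2 - 2*x^3*y*z - 2*x*y^3*z - 3*x*y*z^3 - 3*x^2*y^2 + x^2*z^2 + y^2*z^2 + z^4 + 7*x*y*z - x^2 - y^2 - 4*z^2 + 2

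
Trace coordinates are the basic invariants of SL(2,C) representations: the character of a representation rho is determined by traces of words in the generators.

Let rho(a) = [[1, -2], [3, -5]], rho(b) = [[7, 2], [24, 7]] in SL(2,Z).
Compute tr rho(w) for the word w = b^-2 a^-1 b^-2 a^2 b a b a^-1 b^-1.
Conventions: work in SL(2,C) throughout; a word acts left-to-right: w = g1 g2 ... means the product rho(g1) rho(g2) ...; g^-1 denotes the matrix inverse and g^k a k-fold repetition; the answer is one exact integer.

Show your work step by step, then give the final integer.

-63290495254

rho(b^-1) = [[7, -2], [-24, 7]]
... * rho(b^-1) = [[7, -2], [-24, 7]]  ->  [[97, -28], [-336, 97]]
... * rho(a^-1) = [[-5, 2], [-3, 1]]  ->  [[-401, 166], [1389, -575]]
... * rho(b^-1) = [[7, -2], [-24, 7]]  ->  [[-6791, 1964], [23523, -6803]]
... * rho(b^-1) = [[7, -2], [-24, 7]]  ->  [[-94673, 27330], [327933, -94667]]
... * rho(a) = [[1, -2], [3, -5]]  ->  [[-12683, 52696], [43932, -182531]]
... * rho(a) = [[1, -2], [3, -5]]  ->  [[145405, -238114], [-503661, 824791]]
... * rho(b) = [[7, 2], [24, 7]]  ->  [[-4696901, -1375988], [16269357, 4766215]]
... * rho(a) = [[1, -2], [3, -5]]  ->  [[-8824865, 16273742], [30568002, -56369789]]
... * rho(b) = [[7, 2], [24, 7]]  ->  [[328795753, 96266464], [-1138898922, -333452519]]
... * rho(a^-1) = [[-5, 2], [-3, 1]]  ->  [[-1932778157, 753857970], [6694852167, -2611250363]]
... * rho(b^-1) = [[7, -2], [-24, 7]]  ->  [[-31622038379, 9142562104], [109533973881, -31668456875]]
tr = -31622038379 + -31668456875 = -63290495254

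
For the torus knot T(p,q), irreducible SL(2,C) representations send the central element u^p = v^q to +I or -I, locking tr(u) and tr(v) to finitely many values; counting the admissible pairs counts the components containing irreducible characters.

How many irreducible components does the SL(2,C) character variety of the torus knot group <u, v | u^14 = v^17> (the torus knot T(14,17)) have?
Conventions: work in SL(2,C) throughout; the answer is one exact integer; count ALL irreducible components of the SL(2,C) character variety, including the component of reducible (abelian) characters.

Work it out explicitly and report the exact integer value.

105

In the torus knot group T(14,17), u^14 = v^17 is central, so an irreducible representation sends it to +I or -I (Schur).
On an irreducible component, tr(u) is locked at 2*cos(pi*alpha/14) for some alpha in 1..13, and tr(v) at 2*cos(pi*beta/17) for some beta in 1..16.
Consistency of u^14 = (-1)^alpha I with v^17 = (-1)^beta I forces alpha = beta (mod 2).
Enumerate parity-matched pairs: 7*8 odd-odd plus 6*8 even-even gives 104.
That is 104 components of irreducible characters, and with the reducible (abelian) component the total is 105.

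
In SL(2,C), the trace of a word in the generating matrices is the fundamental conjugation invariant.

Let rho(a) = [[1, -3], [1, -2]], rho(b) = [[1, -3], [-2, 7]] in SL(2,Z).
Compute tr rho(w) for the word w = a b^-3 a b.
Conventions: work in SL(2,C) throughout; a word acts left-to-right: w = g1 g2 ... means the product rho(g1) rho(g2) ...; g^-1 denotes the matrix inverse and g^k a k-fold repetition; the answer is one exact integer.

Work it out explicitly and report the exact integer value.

-5182

rho(a) = [[1, -3], [1, -2]]
... * rho(b^-1) = [[7, 3], [2, 1]]  ->  [[1, 0], [3, 1]]
... * rho(b^-1) = [[7, 3], [2, 1]]  ->  [[7, 3], [23, 10]]
... * rho(b^-1) = [[7, 3], [2, 1]]  ->  [[55, 24], [181, 79]]
... * rho(a) = [[1, -3], [1, -2]]  ->  [[79, -213], [260, -701]]
... * rho(b) = [[1, -3], [-2, 7]]  ->  [[505, -1728], [1662, -5687]]
tr = 505 + -5687 = -5182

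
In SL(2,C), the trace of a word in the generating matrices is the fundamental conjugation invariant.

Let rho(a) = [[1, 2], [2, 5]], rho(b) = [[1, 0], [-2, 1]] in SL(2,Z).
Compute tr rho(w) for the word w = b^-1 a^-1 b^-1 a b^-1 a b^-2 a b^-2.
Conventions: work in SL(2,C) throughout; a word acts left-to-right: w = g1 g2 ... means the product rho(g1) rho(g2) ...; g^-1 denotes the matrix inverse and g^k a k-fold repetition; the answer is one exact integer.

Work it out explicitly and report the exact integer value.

rho(b^-1) = [[1, 0], [2, 1]]
... * rho(a^-1) = [[5, -2], [-2, 1]]  ->  [[5, -2], [8, -3]]
... * rho(b^-1) = [[1, 0], [2, 1]]  ->  [[1, -2], [2, -3]]
... * rho(a) = [[1, 2], [2, 5]]  ->  [[-3, -8], [-4, -11]]
... * rho(b^-1) = [[1, 0], [2, 1]]  ->  [[-19, -8], [-26, -11]]
... * rho(a) = [[1, 2], [2, 5]]  ->  [[-35, -78], [-48, -107]]
... * rho(b^-1) = [[1, 0], [2, 1]]  ->  [[-191, -78], [-262, -107]]
... * rho(b^-1) = [[1, 0], [2, 1]]  ->  [[-347, -78], [-476, -107]]
... * rho(a) = [[1, 2], [2, 5]]  ->  [[-503, -1084], [-690, -1487]]
... * rho(b^-1) = [[1, 0], [2, 1]]  ->  [[-2671, -1084], [-3664, -1487]]
... * rho(b^-1) = [[1, 0], [2, 1]]  ->  [[-4839, -1084], [-6638, -1487]]
tr = -4839 + -1487 = -6326

-6326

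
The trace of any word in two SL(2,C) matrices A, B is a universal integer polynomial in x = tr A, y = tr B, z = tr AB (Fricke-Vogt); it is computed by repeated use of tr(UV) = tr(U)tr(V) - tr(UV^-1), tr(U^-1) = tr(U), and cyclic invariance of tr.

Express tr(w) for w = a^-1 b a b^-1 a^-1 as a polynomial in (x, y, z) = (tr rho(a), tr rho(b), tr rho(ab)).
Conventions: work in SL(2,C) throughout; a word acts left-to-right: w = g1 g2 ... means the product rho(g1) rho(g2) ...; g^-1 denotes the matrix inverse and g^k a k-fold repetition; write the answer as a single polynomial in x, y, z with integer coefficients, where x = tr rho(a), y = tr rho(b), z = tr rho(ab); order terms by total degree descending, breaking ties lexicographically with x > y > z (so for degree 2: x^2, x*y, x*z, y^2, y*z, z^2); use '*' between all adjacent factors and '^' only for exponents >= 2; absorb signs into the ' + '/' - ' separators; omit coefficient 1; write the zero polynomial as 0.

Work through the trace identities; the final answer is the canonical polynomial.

-x^2*y*z + x^3 + x*y^2 + x*z^2 - 3*x

so trace(a b a) = trace(a) trace(b a) - trace(b)  (reduce the a square) = x*z - y
trace(a b a b) = trace(b a) trace(b a) - trace(1)  (split on b) = z^2 - 2
reduce: trace(b a b^-1 a) = trace(a b a) trace(b) - trace(a b a b)  (eliminate b^-1) = x*y*z - y^2 - z^2 + 2
trace(b a b^-1 a^-1) = trace(b a b^-1) trace(a) - trace(b a b^-1 a)  (eliminate a^-1) = -x*y*z + x^2 + y^2 + z^2 - 2
so trace(a^-1 b a b^-1 a^-1) = trace(b a b^-1 a^-1) trace(a) - trace(b a b^-1)  (eliminate a^-1) = -x^2*y*z + x^3 + x*y^2 + x*z^2 - 3*x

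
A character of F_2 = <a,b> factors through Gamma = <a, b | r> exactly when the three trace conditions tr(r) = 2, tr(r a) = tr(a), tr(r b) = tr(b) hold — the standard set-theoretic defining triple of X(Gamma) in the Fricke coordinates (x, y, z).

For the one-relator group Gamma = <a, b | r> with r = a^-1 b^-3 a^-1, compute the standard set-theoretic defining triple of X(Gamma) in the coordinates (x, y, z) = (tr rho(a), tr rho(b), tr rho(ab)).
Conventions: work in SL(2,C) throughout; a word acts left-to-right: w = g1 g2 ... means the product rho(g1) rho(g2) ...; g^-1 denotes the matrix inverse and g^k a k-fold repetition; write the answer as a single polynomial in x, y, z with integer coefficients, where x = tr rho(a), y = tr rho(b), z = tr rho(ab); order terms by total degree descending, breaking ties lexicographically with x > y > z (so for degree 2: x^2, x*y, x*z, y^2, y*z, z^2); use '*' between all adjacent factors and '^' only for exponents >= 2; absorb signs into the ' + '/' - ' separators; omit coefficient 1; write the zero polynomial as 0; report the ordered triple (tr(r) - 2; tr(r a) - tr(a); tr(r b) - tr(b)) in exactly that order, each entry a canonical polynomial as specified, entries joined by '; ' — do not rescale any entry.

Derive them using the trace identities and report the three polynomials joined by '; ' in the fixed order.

use: trace(b^-1) = trace(b) = y
trace(b^-1 a) = trace(a)*trace(b) - trace(a b)   [inverse elimination on b] = x*y - z
use: trace(b^-1 a^-1) = trace(b^-1)*trace(a) - trace(b^-1 a)   [inverse elimination on a] = z
trace(a^-1 b^-2) = trace(b^-1 a^-1)*trace(b) - trace(b^-1 a^-1 b)   [inverse elimination on b] = y*z - x
trace(a^-1 b^-3) = trace(a^-1 b^-2)*trace(b) - trace(a^-1 b^-1)   [inverse elimination on b] = y^2*z - x*y - z
apply: trace(b^-2) = trace(b^-1)*trace(b) - trace(1)   [inverse elimination on b] = y^2 - 2
trace(b^-3) = trace(b^-2)*trace(b) - trace(b^-1)   [inverse elimination on b] = y^3 - 3*y
trace(a^-1 b^-3 a^-1) = trace(a^-1 b^-3)*trace(a) - trace(a^-1 b^-3 a)   [inverse elimination on a] = x*y^2*z - x^2*y - y^3 - x*z + 3*y
trace(a b a) = trace(a)*trace(b a) - trace(b)  (reduce the a square) = x*z - y
use: trace(a b a b) = trace(b a)*trace(b a) - trace(1)  (split on b) = z^2 - 2
trace(b a b^-1 a) = trace(a b a)*trace(b) - trace(a b a b)  (eliminate b^-1) = x*y*z - y^2 - z^2 + 2
apply: trace(b^-1 a^-1 b a) = trace(b a b^-1)*trace(a) - trace(b a b^-1 a)  (eliminate a^-1) = -x*y*z + x^2 + y^2 + z^2 - 2
apply: trace(a^-1 b a b^-2) = trace(b^-1 a^-1 b a)*trace(b) - trace(b^-1 a^-1 b a b)  (eliminate b^-1) = -x*y^2*z + x^2*y + y^3 + y*z^2 - 3*y
trace(b^-3 a^-1 b a) = trace(a^-1 b a b^-2)*trace(b) - trace(a^-1 b a b^-1)  (eliminate b^-1) = -x*y^3*z + x^2*y^2 + y^4 + y^2*z^2 + x*y*z - x^2 - 4*y^2 - z^2 + 2
trace(a^-1 b^-3 a^-1 b) = trace(b^-3 a^-1 b)*trace(a) - trace(b^-3 a^-1 b a)  (eliminate a^-1) = x*y^3*z - x^2*y^2 - y^4 - y^2*z^2 + 4*y^2 + z^2 - 2
assemble the triple (trace(r) - 2; trace(r a) - x; trace(r b) - y)

x*y^2*z - x^2*y - y^3 - x*z + 3*y - 2; y^2*z - x*y - x - z; x*y^3*z - x^2*y^2 - y^4 - y^2*z^2 + 4*y^2 + z^2 - y - 2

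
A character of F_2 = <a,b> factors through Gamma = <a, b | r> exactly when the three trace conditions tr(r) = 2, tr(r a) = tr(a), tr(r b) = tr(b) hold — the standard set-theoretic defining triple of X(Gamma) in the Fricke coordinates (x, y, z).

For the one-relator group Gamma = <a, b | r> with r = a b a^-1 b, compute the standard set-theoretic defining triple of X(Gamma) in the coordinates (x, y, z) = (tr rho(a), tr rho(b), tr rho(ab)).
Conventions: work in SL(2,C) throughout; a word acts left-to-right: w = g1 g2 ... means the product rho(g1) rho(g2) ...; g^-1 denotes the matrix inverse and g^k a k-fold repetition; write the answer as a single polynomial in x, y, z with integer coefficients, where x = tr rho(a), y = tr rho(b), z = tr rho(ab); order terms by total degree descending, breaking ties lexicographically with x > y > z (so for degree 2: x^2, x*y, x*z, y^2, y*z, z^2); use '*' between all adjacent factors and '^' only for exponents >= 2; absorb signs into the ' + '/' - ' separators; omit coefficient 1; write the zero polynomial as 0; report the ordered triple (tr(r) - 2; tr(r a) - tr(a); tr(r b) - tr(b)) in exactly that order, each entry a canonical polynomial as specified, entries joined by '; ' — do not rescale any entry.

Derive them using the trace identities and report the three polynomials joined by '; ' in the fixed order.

tr(b a b) = tr(b) tr(a b) - tr(a)   [square of b] = y*z - x
tr(b a b a) = tr(a b) tr(a b) - tr(1)   [split at a repeated a] = z^2 - 2
tr(a b a^-1 b) = tr(b a b) tr(a) - tr(b a b a)   [inverse elimination on a] = x*y*z - x^2 - z^2 + 2
tr(b^2) = tr(b) tr(b) - tr(1) = y^2 - 2
tr(b a^2 b) = tr(a) tr(b^2 a) - tr(b^2) = x*y*z - x^2 - y^2 + 2
tr(b a^2 b a) = tr(a) tr(b a b a) - tr(b a b) = x*z^2 - y*z - x
tr(a b a^-1 b a) = tr(b a^2 b) tr(a) - tr(b a^2 b a) = x^2*y*z - x^3 - x*y^2 - x*z^2 + y*z + 3*x
tr(b^2 a b) = tr(b) tr(a b^2) - tr(a b) = y^2*z - x*y - z
tr(a b a) = tr(a) tr(b a) - tr(b) = x*z - y
tr(b^2 a b a) = tr(b) tr(a b a b) - tr(a b a) = y*z^2 - x*z - y
tr(a b a^-1 b^2) = tr(b^2 a b) tr(a) - tr(b^2 a b a) = x*y^2*z - x^2*y - y*z^2 + y
assemble the triple (tr(r) - 2; tr(r a) - x; tr(r b) - y)

x*y*z - x^2 - z^2; x^2*y*z - x^3 - x*y^2 - x*z^2 + y*z + 2*x; x*y^2*z - x^2*y - y*z^2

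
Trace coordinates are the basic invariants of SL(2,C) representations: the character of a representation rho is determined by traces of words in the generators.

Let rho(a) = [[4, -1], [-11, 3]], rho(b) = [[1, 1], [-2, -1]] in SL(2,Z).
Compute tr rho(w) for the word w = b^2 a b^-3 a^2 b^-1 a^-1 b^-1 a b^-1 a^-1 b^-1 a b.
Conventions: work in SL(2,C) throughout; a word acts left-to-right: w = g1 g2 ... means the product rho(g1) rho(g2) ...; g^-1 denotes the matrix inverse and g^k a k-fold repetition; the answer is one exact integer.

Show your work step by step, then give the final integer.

rho(b) = [[1, 1], [-2, -1]]
... * rho(b) = [[1, 1], [-2, -1]]  ->  [[-1, 0], [0, -1]]
... * rho(a) = [[4, -1], [-11, 3]]  ->  [[-4, 1], [11, -3]]
... * rho(b^-1) = [[-1, -1], [2, 1]]  ->  [[6, 5], [-17, -14]]
... * rho(b^-1) = [[-1, -1], [2, 1]]  ->  [[4, -1], [-11, 3]]
... * rho(b^-1) = [[-1, -1], [2, 1]]  ->  [[-6, -5], [17, 14]]
... * rho(a) = [[4, -1], [-11, 3]]  ->  [[31, -9], [-86, 25]]
... * rho(a) = [[4, -1], [-11, 3]]  ->  [[223, -58], [-619, 161]]
... * rho(b^-1) = [[-1, -1], [2, 1]]  ->  [[-339, -281], [941, 780]]
... * rho(a^-1) = [[3, 1], [11, 4]]  ->  [[-4108, -1463], [11403, 4061]]
... * rho(b^-1) = [[-1, -1], [2, 1]]  ->  [[1182, 2645], [-3281, -7342]]
... * rho(a) = [[4, -1], [-11, 3]]  ->  [[-24367, 6753], [67638, -18745]]
... * rho(b^-1) = [[-1, -1], [2, 1]]  ->  [[37873, 31120], [-105128, -86383]]
... * rho(a^-1) = [[3, 1], [11, 4]]  ->  [[455939, 162353], [-1265597, -450660]]
... * rho(b^-1) = [[-1, -1], [2, 1]]  ->  [[-131233, -293586], [364277, 814937]]
... * rho(a) = [[4, -1], [-11, 3]]  ->  [[2704514, -749525], [-7507199, 2080534]]
... * rho(b) = [[1, 1], [-2, -1]]  ->  [[4203564, 3454039], [-11668267, -9587733]]
tr = 4203564 + -9587733 = -5384169

-5384169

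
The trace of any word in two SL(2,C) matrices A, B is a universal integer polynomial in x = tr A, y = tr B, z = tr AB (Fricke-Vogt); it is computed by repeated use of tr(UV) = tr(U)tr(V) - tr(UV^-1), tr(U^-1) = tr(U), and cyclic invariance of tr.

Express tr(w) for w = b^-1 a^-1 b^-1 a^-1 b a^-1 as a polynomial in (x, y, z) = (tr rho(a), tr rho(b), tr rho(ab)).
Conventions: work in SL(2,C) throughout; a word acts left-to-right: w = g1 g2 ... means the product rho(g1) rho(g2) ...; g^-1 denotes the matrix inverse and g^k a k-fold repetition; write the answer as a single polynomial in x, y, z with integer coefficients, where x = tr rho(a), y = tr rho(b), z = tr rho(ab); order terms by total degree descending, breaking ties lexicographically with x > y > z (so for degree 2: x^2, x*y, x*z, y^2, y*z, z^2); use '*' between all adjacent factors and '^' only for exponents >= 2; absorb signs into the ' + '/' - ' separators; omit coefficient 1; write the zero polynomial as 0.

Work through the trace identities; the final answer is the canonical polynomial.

x*y*z^2 - y^2*z - z^3 - x*y + 3*z

use: trace(a^-1) = trace(a) = x
use: trace(a^-1 b) = trace(b)*trace(a) - trace(b a)  (eliminate a^-1) = x*y - z
trace(a^-1 b^-1) = trace(a^-1)*trace(b) - trace(a^-1 b)  (eliminate b^-1) = z
apply: trace(a b a) = trace(a)*trace(b a) - trace(b)  (reduce the a square) = x*z - y
use: trace(a b a b) = trace(a b)*trace(a b) - trace(1)  (split on a) = z^2 - 2
trace(b^-1 a b a) = trace(a b a)*trace(b) - trace(a b a b)  (eliminate b^-1) = x*y*z - y^2 - z^2 + 2
trace(a b a^-1 b^-1) = trace(b^-1 a b)*trace(a) - trace(b^-1 a b a)  (eliminate a^-1) = -x*y*z + x^2 + y^2 + z^2 - 2
trace(b a^-1 b^-2 a) = trace(a b a^-1 b^-1)*trace(b) - trace(a b a^-1)  (eliminate b^-1) = -x*y^2*z + x^2*y + y^3 + y*z^2 - 3*y
trace(b^-1 a^-1 b a^-1 b^-1) = trace(b a^-1 b^-2)*trace(a) - trace(b a^-1 b^-2 a)  (eliminate a^-1) = x*y^2*z - x^2*y - y^3 - y*z^2 + x*z + 3*y
apply: trace(b^2) = trace(b)*trace(b) - trace(1)  (reduce the b square) = y^2 - 2
trace(b a b) = trace(b)*trace(a b) - trace(a)  (reduce the b square) = y*z - x
trace(b a b^2) = trace(b)*trace(b a b) - trace(b a)  (reduce the b square) = y^2*z - x*y - z
use: trace(b a b^2 a) = trace(b)*trace(a b a b) - trace(a b a)  (reduce the b square) = y*z^2 - x*z - y
trace(a b^2 a^-1 b) = trace(b a b^2)*trace(a) - trace(b a b^2 a)  (eliminate a^-1) = x*y^2*z - x^2*y - y*z^2 + y
trace(b a^-1 b^-1 a b) = trace(a b^2 a^-1)*trace(b) - trace(a b^2 a^-1 b)  (eliminate b^-1) = -x*y^2*z + x^2*y + y^3 + y*z^2 - 3*y
trace(a b a b a) = trace(a)*trace(b a b a) - trace(b a b)  (reduce the a square) = x*z^2 - y*z - x
trace(a b a b a b) = trace(b a)*trace(b a b a) - trace(b^-1 a^-1)  (split on b) = z^3 - 3*z
apply: trace(b^-1 a b a b a) = trace(a b a b a)*trace(b) - trace(a b a b a b)  (eliminate b^-1) = x*y*z^2 - y^2*z - z^3 - x*y + 3*z
trace(b a^-1 b^-1 a b a) = trace(b^-1 a b a b)*trace(a) - trace(b^-1 a b a b a)  (eliminate a^-1) = -x*y*z^2 + x^2*z + y^2*z + z^3 - 3*z
trace(a^-1 b a^-1 b^-1 a b) = trace(b a^-1 b^-1 a b)*trace(a) - trace(b a^-1 b^-1 a b a)  (eliminate a^-1) = -x^2*y^2*z + x^3*y + x*y^3 + 2*x*y*z^2 - x^2*z - y^2*z - z^3 - 3*x*y + 3*z
trace(b^-1 a^-1 b a^-1 b^-1 a) = trace(a^-1 b a^-1 b^-1 a)*trace(b) - trace(a^-1 b a^-1 b^-1 a b)  (eliminate b^-1) = x^2*y^2*z - x^3*y - x*y^3 - 2*x*y*z^2 + x^2*z + y^2*z + z^3 + 4*x*y - 3*z
apply: trace(b^-1 a^-1 b^-1 a^-1 b a^-1) = trace(b^-1 a^-1 b a^-1 b^-1)*trace(a) - trace(b^-1 a^-1 b a^-1 b^-1 a)  (eliminate a^-1) = x*y*z^2 - y^2*z - z^3 - x*y + 3*z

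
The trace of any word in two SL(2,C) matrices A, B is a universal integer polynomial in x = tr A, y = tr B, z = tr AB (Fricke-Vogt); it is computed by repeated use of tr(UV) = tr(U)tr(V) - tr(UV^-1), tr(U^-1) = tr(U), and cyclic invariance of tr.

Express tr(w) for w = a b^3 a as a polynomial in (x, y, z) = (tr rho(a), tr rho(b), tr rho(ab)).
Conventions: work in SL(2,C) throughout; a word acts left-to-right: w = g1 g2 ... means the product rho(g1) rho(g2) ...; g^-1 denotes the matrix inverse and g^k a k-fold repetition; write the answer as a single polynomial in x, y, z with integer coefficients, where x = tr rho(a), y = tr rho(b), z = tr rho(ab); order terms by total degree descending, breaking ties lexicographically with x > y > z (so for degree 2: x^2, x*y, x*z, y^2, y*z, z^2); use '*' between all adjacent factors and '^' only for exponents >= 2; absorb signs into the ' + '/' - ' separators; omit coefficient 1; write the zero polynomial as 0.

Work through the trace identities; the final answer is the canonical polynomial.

trace(b^2 a) = trace(b) * trace(a b) - trace(a)  (reduce the b square) = y*z - x
trace(b^2) = trace(b) * trace(b) - trace(1)  (reduce the b square) = y^2 - 2
trace(a^2 b^2) = trace(a) * trace(b^2 a) - trace(b^2)  (reduce the a square) = x*y*z - x^2 - y^2 + 2
trace(a^2 b) = trace(a) * trace(b a) - trace(b)  (reduce the a square) = x*z - y
trace(a b^3 a) = trace(b) * trace(a^2 b^2) - trace(a^2 b)  (reduce the b square) = x*y^2*z - x^2*y - y^3 - x*z + 3*y

x*y^2*z - x^2*y - y^3 - x*z + 3*y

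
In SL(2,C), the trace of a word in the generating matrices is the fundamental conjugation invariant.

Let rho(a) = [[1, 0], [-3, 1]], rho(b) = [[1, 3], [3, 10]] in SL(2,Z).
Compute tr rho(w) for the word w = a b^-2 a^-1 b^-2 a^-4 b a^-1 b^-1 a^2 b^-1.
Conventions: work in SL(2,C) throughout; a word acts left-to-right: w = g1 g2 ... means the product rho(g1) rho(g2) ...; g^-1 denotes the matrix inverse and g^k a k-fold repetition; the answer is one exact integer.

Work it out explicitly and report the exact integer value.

rho(a) = [[1, 0], [-3, 1]]
... * rho(b^-1) = [[10, -3], [-3, 1]]  ->  [[10, -3], [-33, 10]]
... * rho(b^-1) = [[10, -3], [-3, 1]]  ->  [[109, -33], [-360, 109]]
... * rho(a^-1) = [[1, 0], [3, 1]]  ->  [[10, -33], [-33, 109]]
... * rho(b^-1) = [[10, -3], [-3, 1]]  ->  [[199, -63], [-657, 208]]
... * rho(b^-1) = [[10, -3], [-3, 1]]  ->  [[2179, -660], [-7194, 2179]]
... * rho(a^-1) = [[1, 0], [3, 1]]  ->  [[199, -660], [-657, 2179]]
... * rho(a^-1) = [[1, 0], [3, 1]]  ->  [[-1781, -660], [5880, 2179]]
... * rho(a^-1) = [[1, 0], [3, 1]]  ->  [[-3761, -660], [12417, 2179]]
... * rho(a^-1) = [[1, 0], [3, 1]]  ->  [[-5741, -660], [18954, 2179]]
... * rho(b) = [[1, 3], [3, 10]]  ->  [[-7721, -23823], [25491, 78652]]
... * rho(a^-1) = [[1, 0], [3, 1]]  ->  [[-79190, -23823], [261447, 78652]]
... * rho(b^-1) = [[10, -3], [-3, 1]]  ->  [[-720431, 213747], [2378514, -705689]]
... * rho(a) = [[1, 0], [-3, 1]]  ->  [[-1361672, 213747], [4495581, -705689]]
... * rho(a) = [[1, 0], [-3, 1]]  ->  [[-2002913, 213747], [6612648, -705689]]
... * rho(b^-1) = [[10, -3], [-3, 1]]  ->  [[-20670371, 6222486], [68243547, -20543633]]
tr = -20670371 + -20543633 = -41214004

-41214004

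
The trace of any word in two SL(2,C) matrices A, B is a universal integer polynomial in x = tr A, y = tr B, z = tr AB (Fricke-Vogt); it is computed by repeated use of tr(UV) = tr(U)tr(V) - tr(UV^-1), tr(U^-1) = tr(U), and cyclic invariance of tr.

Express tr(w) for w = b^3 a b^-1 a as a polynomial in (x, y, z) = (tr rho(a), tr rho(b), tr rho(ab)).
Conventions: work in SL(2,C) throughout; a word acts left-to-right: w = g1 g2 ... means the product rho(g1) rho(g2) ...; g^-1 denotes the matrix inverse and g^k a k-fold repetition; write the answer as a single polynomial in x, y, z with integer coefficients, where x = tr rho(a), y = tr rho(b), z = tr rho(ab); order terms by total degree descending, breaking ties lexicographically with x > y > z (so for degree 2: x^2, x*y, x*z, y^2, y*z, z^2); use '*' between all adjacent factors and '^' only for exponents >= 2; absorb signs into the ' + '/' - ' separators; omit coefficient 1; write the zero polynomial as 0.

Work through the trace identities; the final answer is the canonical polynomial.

x*y^3*z - x^2*y^2 - y^4 - y^2*z^2 + 4*y^2 + z^2 - 2

apply: tr(b^2 a) = tr(b) tr(a b) - tr(a) = y*z - x
tr(b^2) = tr(b) tr(b) - tr(1) = y^2 - 2
tr(a^2 b^2) = tr(a) tr(b^2 a) - tr(b^2) = x*y*z - x^2 - y^2 + 2
apply: tr(a^2 b) = tr(a) tr(b a) - tr(b) = x*z - y
apply: tr(a b^3 a) = tr(b) tr(a^2 b^2) - tr(a^2 b) = x*y^2*z - x^2*y - y^3 - x*z + 3*y
apply: tr(a b a b) = tr(b a) tr(b a) - tr(1)   [split at repeated b] = z^2 - 2
tr(b a b a b) = tr(b) tr(a b a b) - tr(a b a) = y*z^2 - x*z - y
apply: tr(a b^3 a b) = tr(b) tr(b a b a b) - tr(b a b a) = y^2*z^2 - x*y*z - y^2 - z^2 + 2
apply: tr(b^3 a b^-1 a) = tr(a b^3 a) tr(b) - tr(a b^3 a b) = x*y^3*z - x^2*y^2 - y^4 - y^2*z^2 + 4*y^2 + z^2 - 2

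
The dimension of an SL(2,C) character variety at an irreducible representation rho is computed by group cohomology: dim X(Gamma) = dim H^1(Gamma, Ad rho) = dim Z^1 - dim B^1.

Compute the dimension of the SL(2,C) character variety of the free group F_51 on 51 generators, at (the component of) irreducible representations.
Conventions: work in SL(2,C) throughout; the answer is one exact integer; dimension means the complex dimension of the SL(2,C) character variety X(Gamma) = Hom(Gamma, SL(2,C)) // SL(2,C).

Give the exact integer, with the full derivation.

150

Here Gamma is free of rank 51 — no relator constrains a cocycle.
So Z^1 = (sl_2)^51 in full: dim Z^1 = 153.
Irreducibility makes the coboundary map sl_2 -> Z^1 injective (trivial centralizer), so dim B^1 = 3.
dim X = dim H^1 = dim Z^1 - dim B^1 = 153 - 3 = 150.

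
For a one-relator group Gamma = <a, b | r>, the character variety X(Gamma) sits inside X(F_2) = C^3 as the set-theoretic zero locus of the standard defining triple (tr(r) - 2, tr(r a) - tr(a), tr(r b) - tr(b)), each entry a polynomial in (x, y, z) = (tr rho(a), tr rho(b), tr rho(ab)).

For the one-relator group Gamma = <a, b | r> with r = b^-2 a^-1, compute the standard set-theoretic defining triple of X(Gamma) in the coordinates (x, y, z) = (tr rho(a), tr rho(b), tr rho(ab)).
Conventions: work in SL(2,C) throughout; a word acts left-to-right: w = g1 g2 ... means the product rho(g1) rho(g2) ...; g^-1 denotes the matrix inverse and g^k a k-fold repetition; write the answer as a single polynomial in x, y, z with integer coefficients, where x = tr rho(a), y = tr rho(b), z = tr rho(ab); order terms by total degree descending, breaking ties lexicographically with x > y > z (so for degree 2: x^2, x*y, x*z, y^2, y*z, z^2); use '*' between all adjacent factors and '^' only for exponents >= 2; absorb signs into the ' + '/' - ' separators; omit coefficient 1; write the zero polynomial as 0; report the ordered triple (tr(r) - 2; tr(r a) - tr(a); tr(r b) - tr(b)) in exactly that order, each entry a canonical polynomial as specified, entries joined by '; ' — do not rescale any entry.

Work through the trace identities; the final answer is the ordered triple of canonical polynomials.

trace(b^-1) = trace(b) = y
and trace(b^-1 a) = trace(a)*trace(b) - trace(a b) = x*y - z
next, trace(b^-1 a^-1) = trace(b^-1)*trace(a) - trace(b^-1 a) = z
trace(b^-2 a^-1) = trace(b^-1 a^-1)*trace(b) - trace(b^-1 a^-1 b) = y*z - x
next, trace(b^-2) = trace(b^-1)*trace(b) - trace(1) = y^2 - 2
assemble the triple (trace(r) - 2; trace(r a) - x; trace(r b) - y)

y*z - x - 2; y^2 - x - 2; -y + z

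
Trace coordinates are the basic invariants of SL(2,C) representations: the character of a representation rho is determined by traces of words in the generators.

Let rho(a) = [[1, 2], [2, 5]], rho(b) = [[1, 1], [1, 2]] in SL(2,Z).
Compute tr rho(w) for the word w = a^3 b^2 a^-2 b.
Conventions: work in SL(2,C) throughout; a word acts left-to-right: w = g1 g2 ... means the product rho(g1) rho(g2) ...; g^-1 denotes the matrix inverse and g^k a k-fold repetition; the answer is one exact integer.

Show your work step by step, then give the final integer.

rho(a) = [[1, 2], [2, 5]]
... * rho(a) = [[1, 2], [2, 5]]  ->  [[5, 12], [12, 29]]
... * rho(a) = [[1, 2], [2, 5]]  ->  [[29, 70], [70, 169]]
... * rho(b) = [[1, 1], [1, 2]]  ->  [[99, 169], [239, 408]]
... * rho(b) = [[1, 1], [1, 2]]  ->  [[268, 437], [647, 1055]]
... * rho(a^-1) = [[5, -2], [-2, 1]]  ->  [[466, -99], [1125, -239]]
... * rho(a^-1) = [[5, -2], [-2, 1]]  ->  [[2528, -1031], [6103, -2489]]
... * rho(b) = [[1, 1], [1, 2]]  ->  [[1497, 466], [3614, 1125]]
tr = 1497 + 1125 = 2622

2622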